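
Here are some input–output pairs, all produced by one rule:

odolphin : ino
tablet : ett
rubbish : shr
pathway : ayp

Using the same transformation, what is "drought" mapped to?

htd

The transformation: move the last 2 characters to the front (rotate right by 2), then keep only the first 3 characters.
So "drought" becomes "htd".
(Check on "odolphin": → "inodolph" → "ino" ✓)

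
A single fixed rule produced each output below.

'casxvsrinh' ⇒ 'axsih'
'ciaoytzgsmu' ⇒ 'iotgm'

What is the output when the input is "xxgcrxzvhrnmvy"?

What's happening: keep every other character starting from the second (positions 2nd, 4th, 6th, ...).
So "xxgcrxzvhrnmvy" becomes "xcxvrmy".

xcxvrmy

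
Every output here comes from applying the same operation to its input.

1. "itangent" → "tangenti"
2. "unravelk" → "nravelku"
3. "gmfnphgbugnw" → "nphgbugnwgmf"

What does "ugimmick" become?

The pattern: move the last 3 characters to the front (rotate right by 3), then swap the front and back halves of the string.
Working it through for "ugimmick": intermediate "ickugimm", final "gimmicku".

gimmicku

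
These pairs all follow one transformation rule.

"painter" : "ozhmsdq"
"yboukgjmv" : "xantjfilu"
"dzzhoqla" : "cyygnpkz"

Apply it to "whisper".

vghrodq

Each output is the input with this applied: shift every letter 1 place backward in the alphabet (wrapping around).
For "whisper" the result is "vghrodq".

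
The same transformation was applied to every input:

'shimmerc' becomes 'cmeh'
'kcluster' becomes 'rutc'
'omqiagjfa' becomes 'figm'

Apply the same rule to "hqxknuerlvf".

In each case the input is transformed by: keep every other character starting from the second (positions 2nd, 4th, 6th, ...), then swap the first and last characters.
"hqxknuerlvf" → "qkurv" → "vkurq".

vkurq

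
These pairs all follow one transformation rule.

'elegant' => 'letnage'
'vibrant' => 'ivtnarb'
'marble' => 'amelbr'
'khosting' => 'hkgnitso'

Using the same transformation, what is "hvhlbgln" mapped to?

Each output is the input with this applied: reverse the string, then move the last 2 characters to the front (rotate right by 2).
For "hvhlbgln" the result is "vhnlgblh".

vhnlgblh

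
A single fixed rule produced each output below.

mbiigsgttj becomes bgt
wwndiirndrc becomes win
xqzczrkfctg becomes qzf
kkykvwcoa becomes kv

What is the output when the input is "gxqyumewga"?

xuw

The rule is to delete the last 2 characters, then keep one character in every 3, starting at position 2 (positions 2nd, 5th, 8th, ...).
For "gxqyumewga" the result is "xuw".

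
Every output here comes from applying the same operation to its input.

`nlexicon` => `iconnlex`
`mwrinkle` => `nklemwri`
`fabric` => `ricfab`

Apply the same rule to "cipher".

Looking at the pairs, the operation is to swap the front and back halves of the string.
Applying that to "cipher" gives "hercip".

hercip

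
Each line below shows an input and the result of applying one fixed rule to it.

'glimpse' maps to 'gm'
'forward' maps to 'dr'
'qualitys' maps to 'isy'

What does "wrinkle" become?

The transformation: sort the characters into alphabetical order, then keep one character in every 3, starting at position 2 (positions 2nd, 5th, 8th, ...).
On "wrinkle": the first step gives "eiklnrw", and the second then gives "in".
(Check on "glimpse": → "egilmps" → "gm" ✓)

in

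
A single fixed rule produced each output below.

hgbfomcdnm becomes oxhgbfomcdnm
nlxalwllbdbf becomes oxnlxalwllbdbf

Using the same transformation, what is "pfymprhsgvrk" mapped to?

oxpfymprhsgvrk

The rule is to prepend "ox".
For "pfymprhsgvrk" the result is "oxpfymprhsgvrk".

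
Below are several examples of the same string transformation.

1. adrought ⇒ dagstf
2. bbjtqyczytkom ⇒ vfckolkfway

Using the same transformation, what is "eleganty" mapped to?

In each case the input is transformed by: delete the first 2 characters, then shift every letter 12 places forward in the alphabet (wrapping around).
Applying both steps to "eleganty": "eganty", then "qsmzfk".

qsmzfk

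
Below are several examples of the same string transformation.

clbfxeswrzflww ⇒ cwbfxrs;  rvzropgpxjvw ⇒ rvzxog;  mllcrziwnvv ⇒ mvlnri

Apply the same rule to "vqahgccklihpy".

The rule is to keep every other character starting from the first (positions 1st, 3rd, 5th, ...), then take characters alternately from the front and the back (1st, last, 2nd, 2nd-last, ...).
Applying that to "vqahgccklihpy" gives "vyahglc".

vyahglc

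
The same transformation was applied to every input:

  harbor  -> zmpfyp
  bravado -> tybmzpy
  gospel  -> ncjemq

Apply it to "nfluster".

The transformation: shift every letter 2 places backward in the alphabet (wrapping around), then move the first 3 characters to the end (rotate left by 3).
Applying both steps to "nfluster": "ldjsqrcp", then "sqrcpldj".

sqrcpldj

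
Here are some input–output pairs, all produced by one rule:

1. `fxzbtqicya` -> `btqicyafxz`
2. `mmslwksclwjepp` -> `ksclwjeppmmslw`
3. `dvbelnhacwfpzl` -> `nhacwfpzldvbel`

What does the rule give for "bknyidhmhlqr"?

In each case the input is transformed by: swap the front and back halves of the string, then move the last 2 characters to the front (rotate right by 2).
"bknyidhmhlqr" → "hmhlqrbknyid" → "idhmhlqrbkny".

idhmhlqrbkny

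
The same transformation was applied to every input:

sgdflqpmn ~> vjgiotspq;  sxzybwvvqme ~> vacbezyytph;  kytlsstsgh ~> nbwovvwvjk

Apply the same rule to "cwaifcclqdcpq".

fzdliffotgfst

In each case the input is transformed by: shift every letter 3 places forward in the alphabet (wrapping around).
On "cwaifcclqdcpq" that produces "fzdliffotgfst".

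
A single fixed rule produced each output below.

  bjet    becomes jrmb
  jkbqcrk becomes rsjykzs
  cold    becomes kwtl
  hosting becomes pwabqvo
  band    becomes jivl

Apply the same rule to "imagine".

quioqvm

Rule — shift every letter 8 places forward in the alphabet (wrapping around).
Applying that to "imagine" gives "quioqvm".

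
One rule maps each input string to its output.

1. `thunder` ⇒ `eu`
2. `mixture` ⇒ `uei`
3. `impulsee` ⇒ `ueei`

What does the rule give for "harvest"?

ea

Looking at the pairs, the operation is to move the first 3 characters to the end (rotate left by 3), then keep only the vowels.
On "harvest": the first step gives "vesthar", and the second then gives "ea".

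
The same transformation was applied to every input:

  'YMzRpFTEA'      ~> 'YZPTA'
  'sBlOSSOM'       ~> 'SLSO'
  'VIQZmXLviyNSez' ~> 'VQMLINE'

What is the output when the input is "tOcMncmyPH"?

TCNMP

Rule — keep every other character starting from the first (positions 1st, 3rd, 5th, ...), then convert every letter to uppercase.
Working it through for "tOcMncmyPH": intermediate "tcnmP", final "TCNMP".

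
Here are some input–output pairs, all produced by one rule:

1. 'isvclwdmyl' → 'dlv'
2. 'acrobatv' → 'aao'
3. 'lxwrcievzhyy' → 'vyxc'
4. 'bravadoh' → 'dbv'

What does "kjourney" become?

The rule is to swap the front and back halves of the string, then keep one character in every 3, starting at position 2 (positions 2nd, 5th, 8th, ...).
On "kjourney": the first step gives "rneykjou", and the second then gives "nku".

nku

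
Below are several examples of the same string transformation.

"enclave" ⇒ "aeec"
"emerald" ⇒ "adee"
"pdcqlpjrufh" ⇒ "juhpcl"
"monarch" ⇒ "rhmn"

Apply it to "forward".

adfr

In each case the input is transformed by: keep every other character starting from the first (positions 1st, 3rd, 5th, ...), then swap the front and back halves of the string.
Working it through for "forward": intermediate "frad", final "adfr".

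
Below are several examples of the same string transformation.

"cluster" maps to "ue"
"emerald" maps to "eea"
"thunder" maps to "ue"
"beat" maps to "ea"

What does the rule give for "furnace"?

What's happening: keep only the vowels.
Doing the same to "furnace": "uae".

uae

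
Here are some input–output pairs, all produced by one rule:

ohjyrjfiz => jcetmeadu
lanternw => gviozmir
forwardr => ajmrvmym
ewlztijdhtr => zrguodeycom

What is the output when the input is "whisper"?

rcdnkzm

In each case the input is transformed by: shift every letter 5 places backward in the alphabet (wrapping around).
Applying that to "whisper" gives "rcdnkzm".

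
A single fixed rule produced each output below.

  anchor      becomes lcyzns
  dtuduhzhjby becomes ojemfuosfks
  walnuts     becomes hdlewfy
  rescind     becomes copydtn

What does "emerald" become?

poxwplc

Looking at the pairs, the operation is to take characters alternately from the front and the back (1st, last, 2nd, 2nd-last, ...), then shift every letter 11 places forward in the alphabet (wrapping around).
On "emerald": the first step gives "edmlear", and the second then gives "poxwplc".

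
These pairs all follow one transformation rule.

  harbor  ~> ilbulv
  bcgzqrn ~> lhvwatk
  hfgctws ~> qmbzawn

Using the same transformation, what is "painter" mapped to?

yljuchn

The transformation: move the last 2 characters to the front (rotate right by 2), then shift every letter 6 places backward in the alphabet (wrapping around).
On "painter": the first step gives "erpaint", and the second then gives "yljuchn".
(Check on "bcgzqrn": → "rnbcgzq" → "lhvwatk" ✓)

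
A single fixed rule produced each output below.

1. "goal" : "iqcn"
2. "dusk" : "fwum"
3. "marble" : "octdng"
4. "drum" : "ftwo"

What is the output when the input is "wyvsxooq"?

yaxuzqqs

Looking at the pairs, the operation is to shift every letter 2 places forward in the alphabet (wrapping around).
Doing the same to "wyvsxooq": "yaxuzqqs".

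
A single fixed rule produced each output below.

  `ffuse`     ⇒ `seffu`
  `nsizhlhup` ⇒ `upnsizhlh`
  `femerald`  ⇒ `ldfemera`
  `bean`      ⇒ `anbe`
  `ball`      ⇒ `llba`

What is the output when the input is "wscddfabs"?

The rule is to move the last 2 characters to the front (rotate right by 2).
For "wscddfabs" the result is "bswscddfa".

bswscddfa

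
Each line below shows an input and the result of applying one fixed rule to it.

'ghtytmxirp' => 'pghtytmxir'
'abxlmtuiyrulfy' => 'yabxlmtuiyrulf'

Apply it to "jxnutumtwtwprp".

Each output is the input with this applied: move the last character to the front.
Applying that to "jxnutumtwtwprp" gives "pjxnutumtwtwpr".

pjxnutumtwtwpr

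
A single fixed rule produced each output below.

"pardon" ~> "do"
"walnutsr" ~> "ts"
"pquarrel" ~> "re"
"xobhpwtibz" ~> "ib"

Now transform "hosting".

in

What's happening: move the last 3 characters to the front (rotate right by 3), then keep only the first 2 characters.
Starting from "hosting": after the first operation, "inghost"; after the second, "in".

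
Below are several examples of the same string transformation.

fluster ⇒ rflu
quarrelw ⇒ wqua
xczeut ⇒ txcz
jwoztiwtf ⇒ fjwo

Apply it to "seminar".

The rule is to move the last character to the front, then keep only the first 4 characters.
Working it through for "seminar": intermediate "rsemina", final "rsem".

rsem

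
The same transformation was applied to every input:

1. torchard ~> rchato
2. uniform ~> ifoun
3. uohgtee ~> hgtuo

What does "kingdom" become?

Each output is the input with this applied: delete the last 2 characters, then move the first 2 characters to the end (rotate left by 2).
"kingdom" → "ngdki".
(Check on "uohgtee": → "uohgt" → "hgtuo" ✓)

ngdki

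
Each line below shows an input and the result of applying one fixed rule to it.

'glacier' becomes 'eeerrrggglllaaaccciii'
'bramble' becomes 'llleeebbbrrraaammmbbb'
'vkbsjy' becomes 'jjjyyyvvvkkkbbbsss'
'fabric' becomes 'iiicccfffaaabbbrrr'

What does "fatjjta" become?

tttaaafffaaatttjjjjjj

The pattern: move the last 2 characters to the front (rotate right by 2), then repeat every character 3 times.
Working it through for "fatjjta": intermediate "tafatjj", final "tttaaafffaaatttjjjjjj".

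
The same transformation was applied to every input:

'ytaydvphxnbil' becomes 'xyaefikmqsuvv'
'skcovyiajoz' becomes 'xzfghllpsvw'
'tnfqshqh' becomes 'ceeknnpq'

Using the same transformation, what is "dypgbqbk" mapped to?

The transformation: sort the characters into alphabetical order, then shift every letter 3 places backward in the alphabet (wrapping around).
For "dypgbqbk", step one produces "bbdgkpqy"; step two turns that into "yyadhmnv".
(Check on "ytaydvphxnbil": → "abdhilnptvxyy" → "xyaefikmqsuvv" ✓)

yyadhmnv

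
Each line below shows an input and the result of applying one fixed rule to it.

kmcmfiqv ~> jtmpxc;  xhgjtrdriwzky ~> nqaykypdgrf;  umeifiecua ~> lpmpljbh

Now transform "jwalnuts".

hsubaz

Looking at the pairs, the operation is to shift every letter 7 places forward in the alphabet (wrapping around), then delete the first 2 characters.
Starting from "jwalnuts": after the first operation, "qdhsubaz"; after the second, "hsubaz".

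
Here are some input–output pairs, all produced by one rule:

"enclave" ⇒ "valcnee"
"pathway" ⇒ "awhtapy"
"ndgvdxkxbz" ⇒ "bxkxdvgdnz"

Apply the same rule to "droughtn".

thguordn

The rule is to move the last character to the front, then reverse the string.
Applying both steps to "droughtn": "ndrought", then "thguordn".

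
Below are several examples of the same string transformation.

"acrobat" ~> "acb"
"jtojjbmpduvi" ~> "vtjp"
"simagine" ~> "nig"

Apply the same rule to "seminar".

The transformation: move the last 2 characters to the front (rotate right by 2), then keep one character in every 3, starting at position 1 (positions 1st, 4th, 7th, ...).
On "seminar": the first step gives "arsemin", and the second then gives "aen".
(Check on "acrobat": → "atacrob" → "acb" ✓)

aen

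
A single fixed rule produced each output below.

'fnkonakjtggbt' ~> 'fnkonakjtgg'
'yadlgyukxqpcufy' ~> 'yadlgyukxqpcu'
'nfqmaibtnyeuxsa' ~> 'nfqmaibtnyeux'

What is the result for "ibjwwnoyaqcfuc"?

Each output is the input with this applied: delete the last 2 characters.
So "ibjwwnoyaqcfuc" becomes "ibjwwnoyaqcf".

ibjwwnoyaqcf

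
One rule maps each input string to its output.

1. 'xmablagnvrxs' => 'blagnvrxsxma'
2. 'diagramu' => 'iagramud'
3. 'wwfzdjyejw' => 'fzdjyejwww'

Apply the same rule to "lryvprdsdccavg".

prdsdccavglryv

What's happening: move the last 3 characters to the front (rotate right by 3), then swap the front and back halves of the string.
Starting from "lryvprdsdccavg": after the first operation, "avglryvprdsdcc"; after the second, "prdsdccavglryv".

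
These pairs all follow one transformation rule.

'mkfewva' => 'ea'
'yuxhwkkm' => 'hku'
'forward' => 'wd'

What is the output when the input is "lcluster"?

uec

The pattern: move the first 2 characters to the end (rotate left by 2), then keep one character in every 3, starting at position 2 (positions 2nd, 5th, 8th, ...).
"lcluster" → "lusterlc" → "uec".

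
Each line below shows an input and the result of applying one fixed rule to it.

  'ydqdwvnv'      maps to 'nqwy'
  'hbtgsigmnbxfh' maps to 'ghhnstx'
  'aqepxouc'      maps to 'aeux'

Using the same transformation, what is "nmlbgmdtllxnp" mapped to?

dgllnpx

What's happening: keep every other character starting from the first (positions 1st, 3rd, 5th, ...), then sort the characters into alphabetical order.
Working it through for "nmlbgmdtllxnp": intermediate "nlgdlxp", final "dgllnpx".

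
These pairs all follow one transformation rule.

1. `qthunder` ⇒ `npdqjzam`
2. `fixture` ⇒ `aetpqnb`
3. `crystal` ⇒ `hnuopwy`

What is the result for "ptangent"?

The rule is to shift every letter 4 places backward in the alphabet (wrapping around), then swap the first and last characters.
For "ptangent", step one produces "lpwjcajp"; step two turns that into "ppwjcajl".

ppwjcajl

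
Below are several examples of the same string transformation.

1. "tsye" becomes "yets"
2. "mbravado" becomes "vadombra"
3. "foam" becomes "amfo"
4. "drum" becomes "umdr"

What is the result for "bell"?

The pattern: swap the front and back halves of the string.
So "bell" becomes "llbe".

llbe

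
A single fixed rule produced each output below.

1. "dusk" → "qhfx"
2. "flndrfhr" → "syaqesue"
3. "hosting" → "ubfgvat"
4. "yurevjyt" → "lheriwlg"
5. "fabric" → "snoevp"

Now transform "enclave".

The transformation: shift every letter 13 places forward in the alphabet (wrapping around) — i.e. ROT13.
So "enclave" becomes "rapynir".

rapynir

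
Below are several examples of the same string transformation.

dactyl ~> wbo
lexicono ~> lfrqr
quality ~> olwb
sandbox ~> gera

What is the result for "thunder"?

Rule — delete the first 3 characters, then shift every letter 3 places forward in the alphabet (wrapping around).
Applying both steps to "thunder": "nder", then "qghu".

qghu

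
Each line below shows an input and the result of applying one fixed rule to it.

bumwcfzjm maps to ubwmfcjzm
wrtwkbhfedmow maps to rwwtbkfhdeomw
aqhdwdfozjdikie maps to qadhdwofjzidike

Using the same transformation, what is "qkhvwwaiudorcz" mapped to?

What's happening: swap each adjacent pair of characters (1↔2, 3↔4, ...).
For "qkhvwwaiudorcz" the result is "kqvhwwiadurozc".

kqvhwwiadurozc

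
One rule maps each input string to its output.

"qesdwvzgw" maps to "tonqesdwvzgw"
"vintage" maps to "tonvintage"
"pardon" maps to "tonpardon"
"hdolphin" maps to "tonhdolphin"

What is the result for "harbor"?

Each output is the input with this applied: prepend "ton".
Applying that to "harbor" gives "tonharbor".

tonharbor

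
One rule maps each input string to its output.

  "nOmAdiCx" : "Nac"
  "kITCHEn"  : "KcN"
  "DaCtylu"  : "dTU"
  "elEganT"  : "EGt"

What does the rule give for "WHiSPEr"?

wsR

Looking at the pairs, the operation is to keep one character in every 3, starting at position 1 (positions 1st, 4th, 7th, ...), then flip the case of every letter.
Starting from "WHiSPEr": after the first operation, "WSr"; after the second, "wsR".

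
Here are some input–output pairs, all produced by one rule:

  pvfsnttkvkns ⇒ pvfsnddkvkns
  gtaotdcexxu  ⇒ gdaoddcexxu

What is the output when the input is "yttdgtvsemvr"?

The pattern: replace every "t" with "d".
Doing the same to "yttdgtvsemvr": "ydddgdvsemvr".

ydddgdvsemvr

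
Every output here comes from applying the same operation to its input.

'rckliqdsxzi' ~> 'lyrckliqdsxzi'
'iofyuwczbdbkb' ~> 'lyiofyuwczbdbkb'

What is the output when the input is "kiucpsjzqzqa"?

lykiucpsjzqzqa

The pattern: prepend "ly".
So "kiucpsjzqzqa" becomes "lykiucpsjzqzqa".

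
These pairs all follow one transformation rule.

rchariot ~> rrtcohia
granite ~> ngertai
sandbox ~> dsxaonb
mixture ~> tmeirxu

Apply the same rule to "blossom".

sbmloos

The pattern: take characters alternately from the front and the back (1st, last, 2nd, 2nd-last, ...), then move the last character to the front.
On "blossom": the first step gives "bmlooss", and the second then gives "sbmloos".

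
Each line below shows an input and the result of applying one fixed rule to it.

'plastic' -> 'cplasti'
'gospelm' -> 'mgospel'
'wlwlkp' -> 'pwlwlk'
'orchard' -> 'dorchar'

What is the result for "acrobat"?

The transformation: move the last character to the front.
So "acrobat" becomes "tacroba".

tacroba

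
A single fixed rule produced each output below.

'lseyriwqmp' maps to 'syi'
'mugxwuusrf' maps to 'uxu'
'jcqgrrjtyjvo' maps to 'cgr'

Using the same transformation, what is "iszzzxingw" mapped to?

Rule — keep every other character starting from the second (positions 2nd, 4th, 6th, ...), then keep only the first 3 characters.
Applying both steps to "iszzzxingw": "szxnw", then "szx".

szx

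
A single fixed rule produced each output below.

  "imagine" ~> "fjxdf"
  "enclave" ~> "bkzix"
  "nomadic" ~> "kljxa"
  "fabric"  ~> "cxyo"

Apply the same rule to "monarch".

In each case the input is transformed by: shift every letter 3 places backward in the alphabet (wrapping around), then delete the last 2 characters.
Working it through for "monarch": intermediate "jlkxoze", final "jlkxo".

jlkxo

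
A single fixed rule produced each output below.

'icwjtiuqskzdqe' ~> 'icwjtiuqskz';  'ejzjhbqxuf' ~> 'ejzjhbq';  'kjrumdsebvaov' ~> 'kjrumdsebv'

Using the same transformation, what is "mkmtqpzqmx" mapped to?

mkmtqpz

Each output is the input with this applied: delete the last 3 characters.
Applying that to "mkmtqpzqmx" gives "mkmtqpz".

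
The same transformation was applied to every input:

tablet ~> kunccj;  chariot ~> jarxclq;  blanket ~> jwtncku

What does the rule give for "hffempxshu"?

onvygbqdqo

In each case the input is transformed by: shift every letter 9 places forward in the alphabet (wrapping around), then move the first 2 characters to the end (rotate left by 2).
Working it through for "hffempxshu": intermediate "qoonvygbqd", final "onvygbqdqo".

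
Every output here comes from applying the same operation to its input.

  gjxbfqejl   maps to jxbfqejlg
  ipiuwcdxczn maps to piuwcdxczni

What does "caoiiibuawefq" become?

aoiiibuawefqc

The pattern: move the first character to the end.
For "caoiiibuawefq" the result is "aoiiibuawefqc".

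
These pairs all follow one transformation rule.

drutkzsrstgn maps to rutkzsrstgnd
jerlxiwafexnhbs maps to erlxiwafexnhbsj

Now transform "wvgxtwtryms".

vgxtwtrymsw

What's happening: move the first character to the end.
For "wvgxtwtryms" the result is "vgxtwtrymsw".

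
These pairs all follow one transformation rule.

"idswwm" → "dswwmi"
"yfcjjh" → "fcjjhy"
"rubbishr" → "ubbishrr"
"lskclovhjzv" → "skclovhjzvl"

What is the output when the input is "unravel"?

Rule — move the first character to the end.
"unravel" → "nravelu".

nravelu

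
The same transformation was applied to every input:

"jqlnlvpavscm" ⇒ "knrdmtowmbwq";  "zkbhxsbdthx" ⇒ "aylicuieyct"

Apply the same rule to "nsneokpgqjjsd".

oettokfkprlhq

Each output is the input with this applied: shift every letter 1 place forward in the alphabet (wrapping around), then take characters alternately from the front and the back (1st, last, 2nd, 2nd-last, ...).
For "nsneokpgqjjsd", step one produces "otofplqhrkkte"; step two turns that into "oettokfkprlhq".
(Check on "zkbhxsbdthx": → "alciytceuiy" → "aylicuieyct" ✓)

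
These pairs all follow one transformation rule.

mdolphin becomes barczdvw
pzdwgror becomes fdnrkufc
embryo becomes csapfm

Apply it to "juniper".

What's happening: move the last character to the front, then shift every letter 12 places backward in the alphabet (wrapping around).
"juniper" → "rjunipe" → "fxibwds".

fxibwds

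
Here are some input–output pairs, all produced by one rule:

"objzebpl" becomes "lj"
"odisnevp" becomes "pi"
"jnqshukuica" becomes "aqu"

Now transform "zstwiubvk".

ktu

What's happening: move the last 3 characters to the front (rotate right by 3), then keep one character in every 3, starting at position 3 (positions 3rd, 6th, 9th, ...).
On "zstwiubvk" that produces "ktu".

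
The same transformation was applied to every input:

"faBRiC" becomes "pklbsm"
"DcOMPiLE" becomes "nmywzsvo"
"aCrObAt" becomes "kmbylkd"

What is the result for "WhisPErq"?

The pattern: shift every letter 10 places forward in the alphabet (wrapping around), then convert every letter to lowercase.
"WhisPErq" → "GrscZOba" → "grsczoba".
(Check on "DcOMPiLE": → "NmYWZsVO" → "nmywzsvo" ✓)

grsczoba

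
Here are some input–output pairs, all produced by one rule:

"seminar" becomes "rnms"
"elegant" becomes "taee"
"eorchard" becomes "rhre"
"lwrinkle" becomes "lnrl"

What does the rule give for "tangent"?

The rule is to keep every other character starting from the first (positions 1st, 3rd, 5th, ...), then reverse the string.
On "tangent": the first step gives "tnet", and the second then gives "tent".

tent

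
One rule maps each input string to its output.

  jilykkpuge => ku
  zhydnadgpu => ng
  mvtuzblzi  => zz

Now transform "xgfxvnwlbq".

In each case the input is transformed by: delete the first 2 characters, then keep one character in every 3, starting at position 3 (positions 3rd, 6th, 9th, ...).
Applying both steps to "xgfxvnwlbq": "fxvnwlbq", then "vl".
(Check on "mvtuzblzi": → "tuzblzi" → "zz" ✓)

vl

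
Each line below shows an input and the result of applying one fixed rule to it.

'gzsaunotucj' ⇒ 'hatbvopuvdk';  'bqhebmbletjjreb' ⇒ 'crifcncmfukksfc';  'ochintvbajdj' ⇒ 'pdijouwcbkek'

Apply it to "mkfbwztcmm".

nlgcxaudnn

What's happening: shift every letter 1 place forward in the alphabet (wrapping around).
So "mkfbwztcmm" becomes "nlgcxaudnn".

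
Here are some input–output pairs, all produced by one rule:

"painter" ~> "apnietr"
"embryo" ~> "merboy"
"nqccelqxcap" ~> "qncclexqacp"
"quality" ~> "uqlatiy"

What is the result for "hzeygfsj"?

zhyefgjs

The pattern: swap each adjacent pair of characters (1↔2, 3↔4, ...).
Doing the same to "hzeygfsj": "zhyefgjs".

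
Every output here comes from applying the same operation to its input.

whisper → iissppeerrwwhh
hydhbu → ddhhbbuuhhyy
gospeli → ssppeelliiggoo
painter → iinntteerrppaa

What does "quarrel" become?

Rule — move the first 2 characters to the end (rotate left by 2), then double every character.
So "quarrel" becomes "aarrrreellqquu".

aarrrreellqquu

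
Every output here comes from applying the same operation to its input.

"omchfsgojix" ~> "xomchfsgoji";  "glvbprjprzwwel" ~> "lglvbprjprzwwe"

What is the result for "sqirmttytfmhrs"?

ssqirmttytfmhr

Each output is the input with this applied: move the last character to the front.
Applying that to "sqirmttytfmhrs" gives "ssqirmttytfmhr".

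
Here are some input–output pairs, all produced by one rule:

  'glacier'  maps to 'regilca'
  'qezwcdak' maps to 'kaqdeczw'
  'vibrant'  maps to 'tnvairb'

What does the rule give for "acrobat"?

Rule — move the last character to the front, then take characters alternately from the front and the back (1st, last, 2nd, 2nd-last, ...).
Applying both steps to "acrobat": "tacroba", then "taabcor".

taabcor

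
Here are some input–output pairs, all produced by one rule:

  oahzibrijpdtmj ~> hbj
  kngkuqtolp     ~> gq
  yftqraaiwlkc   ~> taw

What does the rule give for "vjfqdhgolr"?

The transformation: delete the last 3 characters, then keep one character in every 3, starting at position 3 (positions 3rd, 6th, 9th, ...).
So "vjfqdhgolr" becomes "fh".
(Check on "kngkuqtolp": → "kngkuqt" → "gq" ✓)

fh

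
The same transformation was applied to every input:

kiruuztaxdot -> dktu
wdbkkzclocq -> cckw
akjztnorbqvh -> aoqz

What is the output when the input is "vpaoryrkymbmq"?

moqrv

Rule — keep one character in every 3, starting at position 1 (positions 1st, 4th, 7th, ...), then sort the characters into alphabetical order.
On "vpaoryrkymbmq" that produces "moqrv".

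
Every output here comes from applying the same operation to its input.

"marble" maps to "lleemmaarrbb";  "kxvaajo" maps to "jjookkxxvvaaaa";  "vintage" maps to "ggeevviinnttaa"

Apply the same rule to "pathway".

The transformation: move the last 2 characters to the front (rotate right by 2), then double every character.
Applying both steps to "pathway": "aypathw", then "aayyppaatthhww".

aayyppaatthhww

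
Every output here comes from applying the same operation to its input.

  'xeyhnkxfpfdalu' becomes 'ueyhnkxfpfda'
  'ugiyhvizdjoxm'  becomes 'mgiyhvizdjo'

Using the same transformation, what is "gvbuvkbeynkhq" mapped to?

qvbuvkbeynk

The transformation: swap the first and last characters, then delete the last 2 characters.
"gvbuvkbeynkhq" → "qvbuvkbeynkhg" → "qvbuvkbeynk".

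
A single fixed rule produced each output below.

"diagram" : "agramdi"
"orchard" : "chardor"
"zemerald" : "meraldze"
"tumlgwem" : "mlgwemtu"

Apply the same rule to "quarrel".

arrelqu

In each case the input is transformed by: move the first 2 characters to the end (rotate left by 2).
For "quarrel" the result is "arrelqu".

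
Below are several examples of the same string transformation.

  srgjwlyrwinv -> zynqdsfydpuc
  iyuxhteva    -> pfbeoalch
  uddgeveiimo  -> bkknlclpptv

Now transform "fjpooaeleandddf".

The rule is to shift every letter 7 places forward in the alphabet (wrapping around).
On "fjpooaeleandddf" that produces "mqwvvhlslhukkkm".

mqwvvhlslhukkkm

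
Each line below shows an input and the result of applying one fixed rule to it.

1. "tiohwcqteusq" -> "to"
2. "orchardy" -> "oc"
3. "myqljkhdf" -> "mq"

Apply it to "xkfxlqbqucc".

xf

Rule — keep every other character starting from the first (positions 1st, 3rd, 5th, ...), then keep only the first 2 characters.
Starting from "xkfxlqbqucc": after the first operation, "xflbuc"; after the second, "xf".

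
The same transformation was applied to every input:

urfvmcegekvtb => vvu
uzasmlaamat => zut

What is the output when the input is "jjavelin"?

vnl

The pattern: sort the characters into reverse alphabetical order, then keep only the first 3 characters.
Applying both steps to "jjavelin": "vnljjiea", then "vnl".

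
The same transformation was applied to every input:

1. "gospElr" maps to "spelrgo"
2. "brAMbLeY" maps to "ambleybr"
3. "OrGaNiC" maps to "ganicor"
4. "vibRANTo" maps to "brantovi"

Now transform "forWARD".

Each output is the input with this applied: move the first 2 characters to the end (rotate left by 2), then convert every letter to lowercase.
"forWARD" → "rWARDfo" → "rwardfo".
(Check on "vibRANTo": → "bRANTovi" → "brantovi" ✓)

rwardfo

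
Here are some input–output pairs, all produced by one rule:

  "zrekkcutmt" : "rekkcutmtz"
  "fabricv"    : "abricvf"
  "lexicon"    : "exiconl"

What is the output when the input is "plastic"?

What's happening: move the first character to the end.
"plastic" → "lasticp".

lasticp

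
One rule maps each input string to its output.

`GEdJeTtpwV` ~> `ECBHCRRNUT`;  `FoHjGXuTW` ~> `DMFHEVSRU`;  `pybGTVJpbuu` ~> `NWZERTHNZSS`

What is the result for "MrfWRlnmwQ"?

Rule — shift every letter 2 places backward in the alphabet (wrapping around), then convert every letter to uppercase.
On "MrfWRlnmwQ": the first step gives "KpdUPjlkuO", and the second then gives "KPDUPJLKUO".

KPDUPJLKUO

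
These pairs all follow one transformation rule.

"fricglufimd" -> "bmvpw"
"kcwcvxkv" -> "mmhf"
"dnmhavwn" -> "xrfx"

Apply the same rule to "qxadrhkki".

hnru

Each output is the input with this applied: keep every other character starting from the second (positions 2nd, 4th, 6th, ...), then shift every letter 10 places forward in the alphabet (wrapping around).
Applying that to "qxadrhkki" gives "hnru".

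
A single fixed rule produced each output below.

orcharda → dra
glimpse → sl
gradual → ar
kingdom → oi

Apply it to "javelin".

ia

The rule is to move the last 3 characters to the front (rotate right by 3), then keep one character in every 3, starting at position 2 (positions 2nd, 5th, 8th, ...).
Doing the same to "javelin": "ia".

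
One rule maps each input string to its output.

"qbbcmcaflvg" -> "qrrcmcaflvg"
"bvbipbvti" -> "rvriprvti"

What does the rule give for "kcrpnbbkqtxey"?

The pattern: replace every "b" with "r".
Doing the same to "kcrpnbbkqtxey": "kcrpnrrkqtxey".

kcrpnrrkqtxey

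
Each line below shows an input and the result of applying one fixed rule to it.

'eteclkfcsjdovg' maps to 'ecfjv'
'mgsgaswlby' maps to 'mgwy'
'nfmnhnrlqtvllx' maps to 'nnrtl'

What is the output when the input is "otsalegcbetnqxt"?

oageq

Each output is the input with this applied: keep one character in every 3, starting at position 1 (positions 1st, 4th, 7th, ...).
Doing the same to "otsalegcbetnqxt": "oageq".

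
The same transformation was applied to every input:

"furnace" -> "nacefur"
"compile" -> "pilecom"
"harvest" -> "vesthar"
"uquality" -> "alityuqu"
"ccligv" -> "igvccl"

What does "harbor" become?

borhar

The transformation: move the first 3 characters to the end (rotate left by 3).
Applying that to "harbor" gives "borhar".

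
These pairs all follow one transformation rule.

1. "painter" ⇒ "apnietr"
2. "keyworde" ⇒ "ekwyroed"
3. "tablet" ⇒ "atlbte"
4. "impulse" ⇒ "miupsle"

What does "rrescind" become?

What's happening: swap each adjacent pair of characters (1↔2, 3↔4, ...).
Applying that to "rrescind" gives "rrseicdn".

rrseicdn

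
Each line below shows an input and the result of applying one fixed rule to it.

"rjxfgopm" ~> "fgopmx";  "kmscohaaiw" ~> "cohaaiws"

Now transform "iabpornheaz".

pornheazb

The transformation: delete the first 2 characters, then move the first character to the end.
On "iabpornheaz": the first step gives "bpornheaz", and the second then gives "pornheazb".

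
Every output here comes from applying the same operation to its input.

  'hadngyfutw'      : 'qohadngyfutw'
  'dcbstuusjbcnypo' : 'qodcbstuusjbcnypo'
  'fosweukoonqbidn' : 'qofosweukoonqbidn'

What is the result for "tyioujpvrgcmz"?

Rule — prepend "qo".
"tyioujpvrgcmz" → "qotyioujpvrgcmz".

qotyioujpvrgcmz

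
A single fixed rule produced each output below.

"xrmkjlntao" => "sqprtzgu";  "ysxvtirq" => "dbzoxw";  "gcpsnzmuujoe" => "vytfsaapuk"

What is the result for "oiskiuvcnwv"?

The rule is to delete the first 2 characters, then shift every letter 6 places forward in the alphabet (wrapping around).
"oiskiuvcnwv" → "skiuvcnwv" → "yqoabitcb".

yqoabitcb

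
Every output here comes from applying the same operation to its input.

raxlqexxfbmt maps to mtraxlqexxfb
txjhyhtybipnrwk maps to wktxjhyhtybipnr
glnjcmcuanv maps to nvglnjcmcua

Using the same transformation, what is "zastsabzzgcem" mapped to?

What's happening: move the last 2 characters to the front (rotate right by 2).
Doing the same to "zastsabzzgcem": "emzastsabzzgc".

emzastsabzzgc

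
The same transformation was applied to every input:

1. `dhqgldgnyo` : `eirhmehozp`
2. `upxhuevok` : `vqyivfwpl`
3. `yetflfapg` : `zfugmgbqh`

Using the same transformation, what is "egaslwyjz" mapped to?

fhbtmxzka

In each case the input is transformed by: shift every letter 1 place forward in the alphabet (wrapping around).
Doing the same to "egaslwyjz": "fhbtmxzka".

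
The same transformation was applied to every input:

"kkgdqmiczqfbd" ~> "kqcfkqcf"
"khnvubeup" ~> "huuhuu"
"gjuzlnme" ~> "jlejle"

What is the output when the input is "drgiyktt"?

Rule — keep one character in every 3, starting at position 2 (positions 2nd, 5th, 8th, ...), then write the whole string twice.
So "drgiyktt" becomes "rytryt".

rytryt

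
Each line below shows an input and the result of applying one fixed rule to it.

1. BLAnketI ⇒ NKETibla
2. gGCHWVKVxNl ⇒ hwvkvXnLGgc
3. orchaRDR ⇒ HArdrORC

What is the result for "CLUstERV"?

STervclu

Rule — move the first 3 characters to the end (rotate left by 3), then flip the case of every letter.
"CLUstERV" → "stERVCLU" → "STervclu".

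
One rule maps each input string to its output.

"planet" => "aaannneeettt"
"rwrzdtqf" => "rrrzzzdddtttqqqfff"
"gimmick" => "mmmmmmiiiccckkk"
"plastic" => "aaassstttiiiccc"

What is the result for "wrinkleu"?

iiinnnkkkllleeeuuu

The transformation: delete the first 2 characters, then repeat every character 3 times.
"wrinkleu" → "inkleu" → "iiinnnkkkllleeeuuu".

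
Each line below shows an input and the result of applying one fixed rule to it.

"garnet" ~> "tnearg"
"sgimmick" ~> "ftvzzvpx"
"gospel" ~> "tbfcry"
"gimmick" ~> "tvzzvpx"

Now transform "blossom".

Rule — shift every letter 13 places forward in the alphabet (wrapping around) — i.e. ROT13.
For "blossom" the result is "oybffbz".

oybffbz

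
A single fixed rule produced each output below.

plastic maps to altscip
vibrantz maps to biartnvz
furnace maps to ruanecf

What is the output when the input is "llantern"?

altnreln

Each output is the input with this applied: move the first character to the end, then swap each adjacent pair of characters (1↔2, 3↔4, ...).
Starting from "llantern": after the first operation, "lanternl"; after the second, "altnreln".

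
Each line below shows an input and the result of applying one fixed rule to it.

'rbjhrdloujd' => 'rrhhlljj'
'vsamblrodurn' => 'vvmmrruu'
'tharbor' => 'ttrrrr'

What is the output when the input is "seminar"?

Looking at the pairs, the operation is to keep one character in every 3, starting at position 1 (positions 1st, 4th, 7th, ...), then double every character.
Starting from "seminar": after the first operation, "sir"; after the second, "ssiirr".

ssiirr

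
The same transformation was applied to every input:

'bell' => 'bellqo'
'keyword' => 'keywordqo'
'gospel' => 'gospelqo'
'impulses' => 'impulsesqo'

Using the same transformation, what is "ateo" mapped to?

Each output is the input with this applied: append "qo".
So "ateo" becomes "ateoqo".

ateoqo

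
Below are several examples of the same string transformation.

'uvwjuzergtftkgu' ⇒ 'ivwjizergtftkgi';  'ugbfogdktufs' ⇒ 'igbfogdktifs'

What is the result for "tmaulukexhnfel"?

tmailikexhnfel

The pattern: replace every "u" with "i".
So "tmaulukexhnfel" becomes "tmailikexhnfel".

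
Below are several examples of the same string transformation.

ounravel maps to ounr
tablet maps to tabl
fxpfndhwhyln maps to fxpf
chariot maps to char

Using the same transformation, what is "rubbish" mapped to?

rubb

The transformation: keep only the first 4 characters.
On "rubbish" that produces "rubb".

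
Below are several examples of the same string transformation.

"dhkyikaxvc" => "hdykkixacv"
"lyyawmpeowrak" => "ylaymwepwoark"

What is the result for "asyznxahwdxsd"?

Each output is the input with this applied: swap each adjacent pair of characters (1↔2, 3↔4, ...).
So "asyznxahwdxsd" becomes "sazyxnhadwsxd".

sazyxnhadwsxd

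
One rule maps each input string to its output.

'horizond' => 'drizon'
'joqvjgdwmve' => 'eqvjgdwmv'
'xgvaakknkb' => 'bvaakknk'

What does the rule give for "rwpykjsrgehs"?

What's happening: delete the first 2 characters, then move the last character to the front.
On "rwpykjsrgehs": the first step gives "pykjsrgehs", and the second then gives "spykjsrgeh".

spykjsrgeh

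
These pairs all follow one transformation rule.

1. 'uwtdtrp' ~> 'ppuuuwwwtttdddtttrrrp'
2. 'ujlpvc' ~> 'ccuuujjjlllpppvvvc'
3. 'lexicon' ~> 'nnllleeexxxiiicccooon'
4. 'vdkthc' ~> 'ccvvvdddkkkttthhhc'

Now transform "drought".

ttdddrrrooouuuggghhht

The transformation: repeat every character 3 times, then move the last 2 characters to the front (rotate right by 2).
Applying both steps to "drought": "dddrrrooouuuggghhhttt", then "ttdddrrrooouuuggghhht".
(Check on "uwtdtrp": → "uuuwwwtttdddtttrrrppp" → "ppuuuwwwtttdddtttrrrp" ✓)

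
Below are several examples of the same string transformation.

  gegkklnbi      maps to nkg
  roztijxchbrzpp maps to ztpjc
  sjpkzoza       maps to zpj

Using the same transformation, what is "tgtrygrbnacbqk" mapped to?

Looking at the pairs, the operation is to sort the characters into reverse alphabetical order, then keep one character in every 3, starting at position 1 (positions 1st, 4th, 7th, ...).
Working it through for "tgtrygrbnacbqk": intermediate "yttrrqnkggcbba", final "yrngb".

yrngb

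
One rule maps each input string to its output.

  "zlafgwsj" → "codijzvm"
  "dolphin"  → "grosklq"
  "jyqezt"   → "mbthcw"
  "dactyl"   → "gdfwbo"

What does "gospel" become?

Each output is the input with this applied: shift every letter 3 places forward in the alphabet (wrapping around).
On "gospel" that produces "jrvsho".

jrvsho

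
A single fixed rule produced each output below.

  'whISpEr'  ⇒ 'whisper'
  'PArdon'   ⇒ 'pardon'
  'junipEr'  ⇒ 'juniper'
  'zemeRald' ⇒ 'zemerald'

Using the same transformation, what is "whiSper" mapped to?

whisper

In each case the input is transformed by: convert every letter to lowercase.
On "whiSper" that produces "whisper".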